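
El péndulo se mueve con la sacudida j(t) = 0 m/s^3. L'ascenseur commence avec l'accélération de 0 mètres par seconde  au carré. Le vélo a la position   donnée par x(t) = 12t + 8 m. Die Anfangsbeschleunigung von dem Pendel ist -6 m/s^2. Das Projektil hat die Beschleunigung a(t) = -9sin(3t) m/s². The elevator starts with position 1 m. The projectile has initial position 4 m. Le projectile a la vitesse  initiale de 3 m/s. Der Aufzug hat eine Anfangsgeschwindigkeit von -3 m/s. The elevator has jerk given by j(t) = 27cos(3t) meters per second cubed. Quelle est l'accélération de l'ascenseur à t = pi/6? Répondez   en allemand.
Wir müssen unsere Gleichung für den Ruck j(t) = 27·cos(3·t) 1-mal integrieren. Das Integral von dem Ruck ist die Beschleunigung. Mit a(0) = 0 erhalten wir a(t) = 9·sin(3·t). Mit a(t) = 9·sin(3·t) und Einsetzen von t = pi/6, finden wir a = 9.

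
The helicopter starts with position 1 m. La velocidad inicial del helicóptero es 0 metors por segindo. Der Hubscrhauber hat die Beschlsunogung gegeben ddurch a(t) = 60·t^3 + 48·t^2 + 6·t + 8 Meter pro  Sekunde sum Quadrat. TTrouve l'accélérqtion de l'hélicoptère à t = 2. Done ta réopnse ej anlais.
Using a(t) = 60·t^3 + 48·t^2 + 6·t + 8 and substituting t = 2, we find a = 692.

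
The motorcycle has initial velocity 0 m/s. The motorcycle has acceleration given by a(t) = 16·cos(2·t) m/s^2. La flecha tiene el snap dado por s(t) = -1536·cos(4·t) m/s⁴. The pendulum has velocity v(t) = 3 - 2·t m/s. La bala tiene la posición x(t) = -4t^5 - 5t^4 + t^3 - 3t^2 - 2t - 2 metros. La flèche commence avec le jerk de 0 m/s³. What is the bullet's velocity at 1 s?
We must differentiate our position equation x(t) = -4·t^5 - 5·t^4 + t^3 - 3·t^2 - 2·t - 2 1 time. Taking d/dt of x(t), we find v(t) = -20·t^4 - 20·t^3 + 3·t^2 - 6·t - 2. We have velocity v(t) = -20·t^4 - 20·t^3 + 3·t^2 - 6·t - 2. Substituting t = 1: v(1) = -45.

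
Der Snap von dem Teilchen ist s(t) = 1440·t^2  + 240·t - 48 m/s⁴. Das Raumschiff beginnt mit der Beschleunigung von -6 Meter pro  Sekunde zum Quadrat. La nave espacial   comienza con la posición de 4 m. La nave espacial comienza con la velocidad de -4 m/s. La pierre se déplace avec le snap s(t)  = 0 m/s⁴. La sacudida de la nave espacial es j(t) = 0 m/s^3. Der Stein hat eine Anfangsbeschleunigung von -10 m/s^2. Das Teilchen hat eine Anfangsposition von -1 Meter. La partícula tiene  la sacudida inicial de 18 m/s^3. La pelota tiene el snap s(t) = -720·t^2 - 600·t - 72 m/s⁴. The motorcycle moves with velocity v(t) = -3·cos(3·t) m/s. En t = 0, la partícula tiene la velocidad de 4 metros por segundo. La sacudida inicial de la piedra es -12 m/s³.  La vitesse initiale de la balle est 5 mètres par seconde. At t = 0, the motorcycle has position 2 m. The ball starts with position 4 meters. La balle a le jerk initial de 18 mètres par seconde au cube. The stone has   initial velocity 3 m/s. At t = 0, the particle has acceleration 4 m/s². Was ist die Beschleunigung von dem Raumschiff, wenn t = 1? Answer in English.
We must find the antiderivative of our jerk equation j(t) = 0 1 time. The antiderivative of jerk, with a(0) = -6, gives acceleration: a(t) = -6. From the given acceleration equation a(t) = -6, we substitute t = 1 to get a = -6.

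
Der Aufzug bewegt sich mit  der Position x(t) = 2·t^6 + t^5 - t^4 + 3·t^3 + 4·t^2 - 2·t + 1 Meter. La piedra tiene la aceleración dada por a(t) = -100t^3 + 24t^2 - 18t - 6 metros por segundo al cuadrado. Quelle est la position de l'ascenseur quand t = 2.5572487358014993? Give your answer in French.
Nous avons la position x(t) = 2·t^6 + t^5 - t^4 + 3·t^3 + 4·t^2 - 2·t + 1. En substituant t = 2.5572487358014993: x(2.5572487358014993) = 698.139035034361.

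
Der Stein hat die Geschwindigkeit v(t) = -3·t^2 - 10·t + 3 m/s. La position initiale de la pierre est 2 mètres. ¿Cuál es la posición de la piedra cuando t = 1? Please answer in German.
Ausgehend von der Geschwindigkeit v(t) = -3·t^2 - 10·t + 3, nehmen wir 1 Stammfunktion. Das Integral von der Geschwindigkeit, mit x(0) = 2, ergibt die Position: x(t) = -t^3 - 5·t^2 + 3·t + 2. Aus der Gleichung für die Position x(t) = -t^3 - 5·t^2 + 3·t + 2, setzen wir t = 1 ein und erhalten x = -1.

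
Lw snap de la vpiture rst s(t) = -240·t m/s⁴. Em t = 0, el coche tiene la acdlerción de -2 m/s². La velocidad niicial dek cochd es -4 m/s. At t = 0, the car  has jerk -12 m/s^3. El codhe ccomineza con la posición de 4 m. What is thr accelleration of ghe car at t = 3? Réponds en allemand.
Ausgehend von dem Snap s(t) = -240·t, nehmen wir 2 Stammfunktionen. Das Integral von dem Snap ist der Ruck. Mit j(0) = -12 erhalten wir j(t) = -120·t^2 - 12. Die Stammfunktion von dem Ruck, mit a(0) = -2, ergibt die Beschleunigung: a(t) = -40·t^3 - 12·t - 2. Wir haben die Beschleunigung a(t) = -40·t^3 - 12·t - 2. Durch Einsetzen von t = 3: a(3) = -1118.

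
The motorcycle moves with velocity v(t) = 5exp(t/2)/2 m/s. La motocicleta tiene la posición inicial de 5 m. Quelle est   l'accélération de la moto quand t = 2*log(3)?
En partant de la vitesse v(t) = 5·exp(t/2)/2, nous prenons 1 dérivée. En prenant d/dt de v(t), nous trouvons a(t) = 5·exp(t/2)/4. De l'équation de l'accélération a(t) = 5·exp(t/2)/4, nous substituons t = 2*log(3) pour obtenir a = 15/4.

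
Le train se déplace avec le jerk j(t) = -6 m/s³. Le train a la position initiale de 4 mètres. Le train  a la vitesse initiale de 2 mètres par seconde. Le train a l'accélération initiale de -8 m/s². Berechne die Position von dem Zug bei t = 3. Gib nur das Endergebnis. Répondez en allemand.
Bei t = 3, x = -53.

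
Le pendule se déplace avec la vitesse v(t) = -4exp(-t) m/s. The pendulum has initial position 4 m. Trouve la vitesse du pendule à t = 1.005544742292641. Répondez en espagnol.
De la ecuación de la velocidad v(t) = -4·exp(-t), sustituimos t = 1.005544742292641 para obtener v = -1.46338115644555.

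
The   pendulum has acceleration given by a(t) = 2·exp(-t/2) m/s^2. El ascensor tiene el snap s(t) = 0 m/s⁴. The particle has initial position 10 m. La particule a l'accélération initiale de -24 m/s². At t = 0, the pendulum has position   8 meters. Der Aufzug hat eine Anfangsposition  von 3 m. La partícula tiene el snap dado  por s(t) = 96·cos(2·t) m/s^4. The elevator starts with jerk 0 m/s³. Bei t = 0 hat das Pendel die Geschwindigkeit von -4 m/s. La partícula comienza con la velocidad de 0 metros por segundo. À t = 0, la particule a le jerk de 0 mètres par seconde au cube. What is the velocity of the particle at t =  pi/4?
We need to integrate our snap equation s(t) = 96·cos(2·t) 3 times. Integrating snap and using the initial condition j(0) = 0, we get j(t) = 48·sin(2·t). The integral of jerk, with a(0) = -24, gives acceleration: a(t) = -24·cos(2·t). Taking ∫a(t)dt and applying v(0) = 0, we find v(t) = -12·sin(2·t). From the given velocity equation v(t) = -12·sin(2·t), we substitute t = pi/4 to get v = -12.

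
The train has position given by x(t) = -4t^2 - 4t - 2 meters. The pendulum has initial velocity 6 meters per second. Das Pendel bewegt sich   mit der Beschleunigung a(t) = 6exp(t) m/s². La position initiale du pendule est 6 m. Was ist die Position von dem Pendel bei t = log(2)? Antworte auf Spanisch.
Necesitamos integrar nuestra ecuación de la aceleración a(t) = 6·exp(t) 2 veces. La antiderivada de la aceleración es la velocidad. Usando v(0) = 6, obtenemos v(t) = 6·exp(t). Tomando ∫v(t)dt y aplicando x(0) = 6, encontramos x(t) = 6·exp(t). Tenemos la posición x(t) = 6·exp(t). Sustituyendo t = log(2): x(log(2)) = 12.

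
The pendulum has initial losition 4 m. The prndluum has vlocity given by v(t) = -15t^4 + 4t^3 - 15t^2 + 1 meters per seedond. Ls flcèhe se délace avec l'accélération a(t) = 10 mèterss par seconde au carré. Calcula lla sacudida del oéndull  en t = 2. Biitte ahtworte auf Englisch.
We must differentiate our velocity equation v(t) = -15·t^4 + 4·t^3 - 15·t^2 + 1 2 times. The derivative of velocity gives acceleration: a(t) = -60·t^3 + 12·t^2 - 30·t. Differentiating acceleration, we get jerk: j(t) = -180·t^2 + 24·t - 30. From the given jerk equation j(t) = -180·t^2 + 24·t - 30, we substitute t = 2 to get j = -702.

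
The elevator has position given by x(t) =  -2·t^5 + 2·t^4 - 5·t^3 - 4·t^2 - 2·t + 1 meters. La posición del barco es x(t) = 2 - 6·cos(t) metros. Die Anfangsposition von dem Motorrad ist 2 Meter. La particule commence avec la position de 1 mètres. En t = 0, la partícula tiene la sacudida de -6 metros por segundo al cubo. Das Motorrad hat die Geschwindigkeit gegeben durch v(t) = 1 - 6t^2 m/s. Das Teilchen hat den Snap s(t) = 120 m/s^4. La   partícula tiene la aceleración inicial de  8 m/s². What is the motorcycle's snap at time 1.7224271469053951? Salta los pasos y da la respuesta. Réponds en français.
À t = 1.7224271469053951, s = 0.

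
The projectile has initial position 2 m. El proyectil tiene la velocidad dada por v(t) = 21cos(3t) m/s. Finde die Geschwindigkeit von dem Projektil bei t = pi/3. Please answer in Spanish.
Usando v(t) = 21·cos(3·t) y sustituyendo t = pi/3, encontramos v = -21.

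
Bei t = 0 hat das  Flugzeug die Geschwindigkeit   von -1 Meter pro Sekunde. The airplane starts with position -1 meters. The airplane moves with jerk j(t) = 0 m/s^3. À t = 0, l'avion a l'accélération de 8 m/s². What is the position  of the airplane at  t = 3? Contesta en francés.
Nous devons trouver l'intégrale de notre équation du jerk j(t) = 0 3 fois. L'intégrale du jerk, avec a(0) = 8, donne l'accélération: a(t) = 8. En intégrant l'accélération et en utilisant la condition initiale v(0) = -1, nous obtenons v(t) = 8·t - 1. La primitive de la vitesse, avec x(0) = -1, donne la position: x(t) = 4·t^2 - t - 1. Nous avons la position x(t) = 4·t^2 - t - 1. En substituant t = 3: x(3) = 32.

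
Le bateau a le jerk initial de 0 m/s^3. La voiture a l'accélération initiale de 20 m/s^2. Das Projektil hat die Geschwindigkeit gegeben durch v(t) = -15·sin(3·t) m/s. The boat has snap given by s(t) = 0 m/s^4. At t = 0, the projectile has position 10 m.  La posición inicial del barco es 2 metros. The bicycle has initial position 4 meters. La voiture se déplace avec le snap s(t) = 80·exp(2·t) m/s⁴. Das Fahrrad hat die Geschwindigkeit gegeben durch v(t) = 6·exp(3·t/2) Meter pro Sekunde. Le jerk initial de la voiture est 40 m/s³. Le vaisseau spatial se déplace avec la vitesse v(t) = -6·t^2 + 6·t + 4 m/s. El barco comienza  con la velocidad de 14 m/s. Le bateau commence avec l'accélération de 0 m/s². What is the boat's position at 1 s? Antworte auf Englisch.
We must find the antiderivative of our snap equation s(t) = 0 4 times. Finding the integral of s(t) and using j(0) = 0: j(t) = 0. Finding the integral of j(t) and using a(0) = 0: a(t) = 0. The integral of acceleration is velocity. Using v(0) = 14, we get v(t) = 14. The antiderivative of velocity, with x(0) = 2, gives position: x(t) = 14·t + 2. Using x(t) = 14·t + 2 and substituting t = 1, we find x = 16.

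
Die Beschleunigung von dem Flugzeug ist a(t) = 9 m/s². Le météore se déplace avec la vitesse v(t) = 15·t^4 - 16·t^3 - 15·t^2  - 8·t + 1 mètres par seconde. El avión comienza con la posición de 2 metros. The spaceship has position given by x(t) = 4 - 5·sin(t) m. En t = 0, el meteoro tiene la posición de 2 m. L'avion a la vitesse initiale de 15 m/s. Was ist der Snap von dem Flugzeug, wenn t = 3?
Um dies zu lösen, müssen wir 2 Ableitungen unserer Gleichung für die Beschleunigung a(t) = 9 nehmen. Durch Ableiten von der Beschleunigung erhalten wir den Ruck: j(t) = 0. Mit d/dt von j(t) finden wir s(t) = 0. Mit s(t) = 0 und Einsetzen von t = 3, finden wir s = 0.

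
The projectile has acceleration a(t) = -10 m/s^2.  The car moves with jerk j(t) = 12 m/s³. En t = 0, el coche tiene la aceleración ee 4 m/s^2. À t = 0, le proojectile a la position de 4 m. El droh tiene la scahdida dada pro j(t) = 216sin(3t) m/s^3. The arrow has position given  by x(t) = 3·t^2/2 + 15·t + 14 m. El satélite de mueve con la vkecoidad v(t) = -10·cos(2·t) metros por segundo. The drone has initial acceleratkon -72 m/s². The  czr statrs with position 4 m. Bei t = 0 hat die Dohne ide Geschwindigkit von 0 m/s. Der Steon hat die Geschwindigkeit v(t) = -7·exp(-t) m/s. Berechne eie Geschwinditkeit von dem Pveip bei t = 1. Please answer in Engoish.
Starting from position x(t) = 3·t^2/2 + 15·t + 14, we take 1 derivative. Taking d/dt of x(t), we find v(t) = 3·t + 15. We have velocity v(t) = 3·t + 15. Substituting t = 1: v(1) = 18.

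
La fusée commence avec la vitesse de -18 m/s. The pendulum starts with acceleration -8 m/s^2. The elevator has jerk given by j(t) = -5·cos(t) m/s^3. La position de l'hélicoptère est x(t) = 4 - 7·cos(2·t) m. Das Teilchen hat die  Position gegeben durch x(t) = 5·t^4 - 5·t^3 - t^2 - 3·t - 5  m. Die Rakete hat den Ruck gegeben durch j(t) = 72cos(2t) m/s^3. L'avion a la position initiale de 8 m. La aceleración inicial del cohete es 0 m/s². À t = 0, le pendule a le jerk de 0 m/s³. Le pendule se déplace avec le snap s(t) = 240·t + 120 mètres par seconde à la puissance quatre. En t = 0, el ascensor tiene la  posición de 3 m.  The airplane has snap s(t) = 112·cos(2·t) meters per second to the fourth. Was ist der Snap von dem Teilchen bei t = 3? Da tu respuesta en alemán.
Ausgehend von der Position x(t) = 5·t^4 - 5·t^3 - t^2 - 3·t - 5, nehmen wir 4 Ableitungen. Die Ableitung von der Position ergibt die Geschwindigkeit: v(t) = 20·t^3 - 15·t^2 - 2·t - 3. Mit d/dt von v(t) finden wir a(t) = 60·t^2 - 30·t - 2. Mit d/dt von a(t) finden wir j(t) = 120·t - 30. Durch Ableiten von dem Ruck erhalten wir den Snap: s(t) = 120. Mit s(t) = 120 und Einsetzen von t = 3, finden wir s = 120.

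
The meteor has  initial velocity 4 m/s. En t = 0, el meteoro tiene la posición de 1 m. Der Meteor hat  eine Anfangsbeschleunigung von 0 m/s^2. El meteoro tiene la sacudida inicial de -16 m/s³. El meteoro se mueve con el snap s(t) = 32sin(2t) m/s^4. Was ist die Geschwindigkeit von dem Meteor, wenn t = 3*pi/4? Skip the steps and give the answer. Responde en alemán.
Die Antwort ist 0.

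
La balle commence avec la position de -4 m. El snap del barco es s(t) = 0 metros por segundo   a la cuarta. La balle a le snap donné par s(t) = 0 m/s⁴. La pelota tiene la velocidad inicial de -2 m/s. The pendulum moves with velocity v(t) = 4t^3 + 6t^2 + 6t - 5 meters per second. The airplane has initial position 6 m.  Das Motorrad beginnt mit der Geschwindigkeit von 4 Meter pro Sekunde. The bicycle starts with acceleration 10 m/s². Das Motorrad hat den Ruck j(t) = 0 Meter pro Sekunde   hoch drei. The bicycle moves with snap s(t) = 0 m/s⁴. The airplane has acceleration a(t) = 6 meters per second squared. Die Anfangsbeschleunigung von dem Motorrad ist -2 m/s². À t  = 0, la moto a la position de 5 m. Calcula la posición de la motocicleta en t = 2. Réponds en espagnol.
Debemos encontrar la integral de nuestra ecuación de la sacudida j(t) = 0 3 veces. Tomando ∫j(t)dt y aplicando a(0) = -2, encontramos a(t) = -2. La antiderivada de la aceleración es la velocidad. Usando v(0) = 4, obtenemos v(t) = 4 - 2·t. La antiderivada de la velocidad, con x(0) = 5, da la posición: x(t) = -t^2 + 4·t + 5. De la ecuación de la posición x(t) = -t^2 + 4·t + 5, sustituimos t = 2 para obtener x = 9.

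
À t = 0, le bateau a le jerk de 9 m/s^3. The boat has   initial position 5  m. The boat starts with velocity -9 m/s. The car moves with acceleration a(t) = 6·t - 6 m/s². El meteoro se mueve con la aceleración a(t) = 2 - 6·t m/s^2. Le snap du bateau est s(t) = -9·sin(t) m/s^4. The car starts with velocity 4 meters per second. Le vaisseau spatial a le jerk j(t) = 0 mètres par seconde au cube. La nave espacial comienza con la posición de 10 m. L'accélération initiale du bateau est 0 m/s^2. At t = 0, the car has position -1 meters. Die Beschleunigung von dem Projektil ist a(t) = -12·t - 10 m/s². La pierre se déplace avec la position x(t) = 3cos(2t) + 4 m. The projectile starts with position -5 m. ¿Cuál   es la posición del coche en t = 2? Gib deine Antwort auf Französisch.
Nous devons trouver la primitive de notre équation de l'accélération a(t) = 6·t - 6 2 fois. En intégrant l'accélération et en utilisant la condition initiale v(0) = 4, nous obtenons v(t) = 3·t^2 - 6·t + 4. L'intégrale de la vitesse, avec x(0) = -1, donne la position: x(t) = t^3 - 3·t^2 + 4·t - 1. En utilisant x(t) = t^3 - 3·t^2 + 4·t - 1 et en substituant t = 2, nous trouvons x = 3.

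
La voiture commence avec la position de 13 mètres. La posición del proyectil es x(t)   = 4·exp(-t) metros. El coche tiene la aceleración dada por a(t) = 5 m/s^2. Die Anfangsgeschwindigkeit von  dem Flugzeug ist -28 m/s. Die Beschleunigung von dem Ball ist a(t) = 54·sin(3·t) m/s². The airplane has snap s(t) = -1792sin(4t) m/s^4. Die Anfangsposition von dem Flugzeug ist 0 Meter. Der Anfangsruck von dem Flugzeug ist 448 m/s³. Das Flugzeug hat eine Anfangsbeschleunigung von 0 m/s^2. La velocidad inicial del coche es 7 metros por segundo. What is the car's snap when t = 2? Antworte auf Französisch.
Nous devons dériver notre équation de l'accélération a(t) = 5 2 fois. En dérivant l'accélération, nous obtenons le jerk: j(t) = 0. En dérivant le jerk, nous obtenons le snap: s(t) = 0. Nous avons le snap s(t) = 0. En substituant t = 2: s(2) = 0.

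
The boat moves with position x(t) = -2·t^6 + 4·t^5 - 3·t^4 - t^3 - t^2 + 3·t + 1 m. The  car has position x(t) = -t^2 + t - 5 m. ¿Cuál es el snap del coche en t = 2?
Para resolver esto, necesitamos tomar 4 derivadas de nuestra ecuación de la posición x(t) = -t^2 + t - 5. Tomando d/dt de x(t), encontramos v(t) = 1 - 2·t. Tomando d/dt de v(t), encontramos a(t) = -2. La derivada de la aceleración da la sacudida: j(t) = 0. La derivada de la sacudida da el snap: s(t) = 0. Usando s(t) = 0 y sustituyendo t = 2, encontramos s = 0.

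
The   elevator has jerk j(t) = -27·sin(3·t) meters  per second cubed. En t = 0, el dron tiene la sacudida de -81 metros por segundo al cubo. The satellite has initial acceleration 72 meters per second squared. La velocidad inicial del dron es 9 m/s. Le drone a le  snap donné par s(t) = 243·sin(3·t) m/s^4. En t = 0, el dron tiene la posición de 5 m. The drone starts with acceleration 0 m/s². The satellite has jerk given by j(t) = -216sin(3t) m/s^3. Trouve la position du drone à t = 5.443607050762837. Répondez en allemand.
Wir müssen unsere Gleichung für den Snap s(t) = 243·sin(3·t) 4-mal integrieren. Die Stammfunktion von dem Snap, mit j(0) = -81, ergibt den Ruck: j(t) = -81·cos(3·t). Durch Integration von dem Ruck und Verwendung der Anfangsbedingung a(0) = 0, erhalten wir a(t) = -27·sin(3·t). Die Stammfunktion von der Beschleunigung, mit v(0) = 9, ergibt die Geschwindigkeit: v(t) = 9·cos(3·t). Durch Integration von der Geschwindigkeit und Verwendung der Anfangsbedingung x(0) = 5, erhalten wir x(t) = 3·sin(3·t) + 5. Aus der Gleichung für die Position x(t) = 3·sin(3·t) + 5, setzen wir t = 5.443607050762837 ein und erhalten x = 3.24992373480469.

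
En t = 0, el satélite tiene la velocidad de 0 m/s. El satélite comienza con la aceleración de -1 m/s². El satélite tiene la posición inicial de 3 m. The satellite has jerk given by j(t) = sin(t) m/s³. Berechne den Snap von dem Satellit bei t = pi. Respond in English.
Starting from jerk j(t) = sin(t), we take 1 derivative. The derivative of jerk gives snap: s(t) = cos(t). We have snap s(t) = cos(t). Substituting t = pi: s(pi) = -1.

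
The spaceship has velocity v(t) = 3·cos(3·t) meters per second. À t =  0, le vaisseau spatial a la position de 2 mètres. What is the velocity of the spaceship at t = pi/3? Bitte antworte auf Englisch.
Using v(t) = 3·cos(3·t) and substituting t = pi/3, we find v = -3.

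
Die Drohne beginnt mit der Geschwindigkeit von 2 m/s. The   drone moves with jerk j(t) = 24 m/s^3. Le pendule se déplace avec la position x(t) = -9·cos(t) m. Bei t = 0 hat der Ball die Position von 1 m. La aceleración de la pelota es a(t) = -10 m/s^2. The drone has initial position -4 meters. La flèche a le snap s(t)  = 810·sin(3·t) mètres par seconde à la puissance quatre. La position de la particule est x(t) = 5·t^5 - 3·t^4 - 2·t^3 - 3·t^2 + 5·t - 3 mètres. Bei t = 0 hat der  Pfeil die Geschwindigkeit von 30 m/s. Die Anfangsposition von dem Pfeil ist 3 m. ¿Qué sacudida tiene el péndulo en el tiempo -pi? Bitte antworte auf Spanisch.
Debemos derivar nuestra ecuación de la posición x(t) = -9·cos(t) 3 veces. Derivando la posición, obtenemos la velocidad: v(t) = 9·sin(t). La derivada de la velocidad da la aceleración: a(t) = 9·cos(t). Tomando d/dt de a(t), encontramos j(t) = -9·sin(t). Usando j(t) = -9·sin(t) y sustituyendo t = -pi, encontramos j = 0.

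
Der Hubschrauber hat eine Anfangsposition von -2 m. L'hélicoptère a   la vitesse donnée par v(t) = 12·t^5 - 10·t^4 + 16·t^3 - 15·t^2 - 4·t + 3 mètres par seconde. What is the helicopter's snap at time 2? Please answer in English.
To solve this, we need to take 3 derivatives of our velocity equation v(t) = 12·t^5 - 10·t^4 + 16·t^3 - 15·t^2 - 4·t + 3. Taking d/dt of v(t), we find a(t) = 60·t^4 - 40·t^3 + 48·t^2 - 30·t - 4. The derivative of acceleration gives jerk: j(t) = 240·t^3 - 120·t^2 + 96·t - 30. Taking d/dt of j(t), we find s(t) = 720·t^2 - 240·t + 96. From the given snap equation s(t) = 720·t^2 - 240·t + 96, we substitute t = 2 to get s = 2496.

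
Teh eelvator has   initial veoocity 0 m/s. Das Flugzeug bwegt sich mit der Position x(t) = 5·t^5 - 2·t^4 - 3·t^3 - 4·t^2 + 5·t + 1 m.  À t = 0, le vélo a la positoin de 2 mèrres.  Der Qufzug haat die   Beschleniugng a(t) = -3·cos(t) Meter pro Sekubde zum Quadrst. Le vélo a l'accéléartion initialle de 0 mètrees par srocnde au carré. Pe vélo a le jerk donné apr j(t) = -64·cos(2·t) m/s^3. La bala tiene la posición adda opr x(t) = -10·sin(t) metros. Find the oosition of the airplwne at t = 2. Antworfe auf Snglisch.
Using x(t) = 5·t^5 - 2·t^4 - 3·t^3 - 4·t^2 + 5·t + 1 and substituting t = 2, we find x = 99.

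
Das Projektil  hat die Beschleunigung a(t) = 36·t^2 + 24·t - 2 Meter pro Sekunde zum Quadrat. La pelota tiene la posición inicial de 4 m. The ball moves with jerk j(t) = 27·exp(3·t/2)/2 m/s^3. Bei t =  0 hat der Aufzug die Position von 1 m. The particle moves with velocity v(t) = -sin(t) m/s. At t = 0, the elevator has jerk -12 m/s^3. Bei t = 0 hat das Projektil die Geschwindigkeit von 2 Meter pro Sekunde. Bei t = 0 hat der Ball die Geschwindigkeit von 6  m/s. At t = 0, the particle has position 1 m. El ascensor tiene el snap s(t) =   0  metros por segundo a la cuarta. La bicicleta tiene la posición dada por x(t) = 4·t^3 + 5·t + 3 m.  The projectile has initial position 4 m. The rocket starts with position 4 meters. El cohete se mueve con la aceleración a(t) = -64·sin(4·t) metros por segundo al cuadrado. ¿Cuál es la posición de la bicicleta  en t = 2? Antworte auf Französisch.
Nous avons la position x(t) = 4·t^3 + 5·t + 3. En substituant t = 2: x(2) = 45.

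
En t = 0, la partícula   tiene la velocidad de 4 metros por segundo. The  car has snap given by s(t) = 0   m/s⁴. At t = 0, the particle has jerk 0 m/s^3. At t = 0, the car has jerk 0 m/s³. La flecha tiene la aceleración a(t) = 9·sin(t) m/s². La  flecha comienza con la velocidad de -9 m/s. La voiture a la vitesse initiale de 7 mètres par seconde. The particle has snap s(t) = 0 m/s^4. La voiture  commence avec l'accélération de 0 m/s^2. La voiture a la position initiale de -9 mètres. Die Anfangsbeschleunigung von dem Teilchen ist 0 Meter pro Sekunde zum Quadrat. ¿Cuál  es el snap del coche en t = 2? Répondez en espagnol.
Tenemos el snap s(t) = 0. Sustituyendo t = 2: s(2) = 0.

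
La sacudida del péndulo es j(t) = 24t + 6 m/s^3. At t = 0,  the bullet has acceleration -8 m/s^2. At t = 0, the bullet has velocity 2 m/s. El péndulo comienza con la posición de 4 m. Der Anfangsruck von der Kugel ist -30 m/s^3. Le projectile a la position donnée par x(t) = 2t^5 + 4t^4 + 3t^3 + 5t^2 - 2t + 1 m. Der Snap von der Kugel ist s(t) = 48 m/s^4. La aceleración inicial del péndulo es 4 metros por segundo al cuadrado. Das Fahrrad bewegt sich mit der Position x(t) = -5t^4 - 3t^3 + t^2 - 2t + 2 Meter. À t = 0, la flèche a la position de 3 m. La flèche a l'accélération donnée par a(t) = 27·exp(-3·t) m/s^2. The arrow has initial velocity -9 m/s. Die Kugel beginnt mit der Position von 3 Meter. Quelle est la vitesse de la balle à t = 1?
En partant du snap s(t) = 48, nous prenons 3 intégrales. La primitive du snap est le jerk. En utilisant j(0) = -30, nous obtenons j(t) = 48·t - 30. La primitive du jerk, avec a(0) = -8, donne l'accélération: a(t) = 24·t^2 - 30·t - 8. La primitive de l'accélération est la vitesse. En utilisant v(0) = 2, nous obtenons v(t) = 8·t^3 - 15·t^2 - 8·t + 2. Nous avons la vitesse v(t) = 8·t^3 - 15·t^2 - 8·t + 2. En substituant t = 1: v(1) = -13.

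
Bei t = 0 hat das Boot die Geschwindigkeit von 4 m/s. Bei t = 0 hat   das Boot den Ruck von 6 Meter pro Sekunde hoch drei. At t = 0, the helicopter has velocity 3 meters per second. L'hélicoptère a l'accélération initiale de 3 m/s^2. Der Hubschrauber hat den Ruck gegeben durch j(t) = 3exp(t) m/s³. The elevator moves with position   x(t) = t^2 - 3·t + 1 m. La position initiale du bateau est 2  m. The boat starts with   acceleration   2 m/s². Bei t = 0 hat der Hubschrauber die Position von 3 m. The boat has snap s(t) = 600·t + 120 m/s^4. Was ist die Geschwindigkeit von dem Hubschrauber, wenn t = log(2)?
Wir müssen das Integral unserer Gleichung für den Ruck j(t) = 3·exp(t) 2-mal finden. Das Integral von dem Ruck ist die Beschleunigung. Mit a(0) = 3 erhalten wir a(t) = 3·exp(t). Das Integral von der Beschleunigung ist die Geschwindigkeit. Mit v(0) = 3 erhalten wir v(t) = 3·exp(t). Mit v(t) = 3·exp(t) und Einsetzen von t = log(2), finden wir v = 6.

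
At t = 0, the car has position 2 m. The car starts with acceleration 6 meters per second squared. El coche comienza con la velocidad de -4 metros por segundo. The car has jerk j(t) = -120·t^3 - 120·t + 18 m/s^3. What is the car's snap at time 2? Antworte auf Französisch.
En partant du jerk j(t) = -120·t^3 - 120·t + 18, nous prenons 1 dérivée. En dérivant le jerk, nous obtenons le snap: s(t) = -360·t^2 - 120. Nous avons le snap s(t) = -360·t^2 - 120. En substituant t = 2: s(2) = -1560.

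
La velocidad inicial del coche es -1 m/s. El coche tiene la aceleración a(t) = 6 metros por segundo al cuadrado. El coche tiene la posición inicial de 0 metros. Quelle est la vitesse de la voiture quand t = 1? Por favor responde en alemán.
Um dies zu lösen, müssen wir 1 Integral unserer Gleichung für die Beschleunigung a(t) = 6 finden. Durch Integration von der Beschleunigung und Verwendung der Anfangsbedingung v(0) = -1, erhalten wir v(t) = 6·t - 1. Mit v(t) = 6·t - 1 und Einsetzen von t = 1, finden wir v = 5.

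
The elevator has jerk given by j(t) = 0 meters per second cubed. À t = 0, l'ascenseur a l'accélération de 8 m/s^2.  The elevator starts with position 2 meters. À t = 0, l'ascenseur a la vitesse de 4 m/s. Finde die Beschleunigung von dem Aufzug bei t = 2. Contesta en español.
Debemos encontrar la antiderivada de nuestra ecuación de la sacudida j(t) = 0 1 vez. La antiderivada de la sacudida es la aceleración. Usando a(0) = 8, obtenemos a(t) = 8. De la ecuación de la aceleración a(t) = 8, sustituimos t = 2 para obtener a = 8.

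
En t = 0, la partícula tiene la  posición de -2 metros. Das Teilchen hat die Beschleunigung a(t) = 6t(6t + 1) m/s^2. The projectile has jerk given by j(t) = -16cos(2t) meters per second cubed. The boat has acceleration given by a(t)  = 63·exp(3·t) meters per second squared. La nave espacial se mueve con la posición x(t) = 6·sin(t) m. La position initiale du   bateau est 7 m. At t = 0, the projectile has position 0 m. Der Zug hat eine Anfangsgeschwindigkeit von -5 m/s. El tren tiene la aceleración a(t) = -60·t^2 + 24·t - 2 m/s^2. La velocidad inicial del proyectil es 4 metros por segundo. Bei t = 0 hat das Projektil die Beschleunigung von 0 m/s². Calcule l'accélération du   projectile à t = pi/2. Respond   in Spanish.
Debemos encontrar la antiderivada de nuestra ecuación de la sacudida j(t) = -16·cos(2·t) 1 vez. La antiderivada de la sacudida es la aceleración. Usando a(0) = 0, obtenemos a(t) = -8·sin(2·t). Tenemos la aceleración a(t) = -8·sin(2·t). Sustituyendo t = pi/2: a(pi/2) = 0.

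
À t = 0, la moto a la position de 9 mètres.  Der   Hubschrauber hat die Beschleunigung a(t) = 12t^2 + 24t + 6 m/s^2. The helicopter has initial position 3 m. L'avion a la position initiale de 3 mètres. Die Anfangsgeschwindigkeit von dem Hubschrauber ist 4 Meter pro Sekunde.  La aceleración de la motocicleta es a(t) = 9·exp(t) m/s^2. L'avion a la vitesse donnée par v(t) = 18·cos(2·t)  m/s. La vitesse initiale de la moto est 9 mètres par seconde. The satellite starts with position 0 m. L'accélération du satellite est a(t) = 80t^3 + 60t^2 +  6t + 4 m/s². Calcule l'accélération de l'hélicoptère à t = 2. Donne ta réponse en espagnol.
Tenemos la aceleración a(t) = 12·t^2 + 24·t + 6. Sustituyendo t = 2: a(2) = 102.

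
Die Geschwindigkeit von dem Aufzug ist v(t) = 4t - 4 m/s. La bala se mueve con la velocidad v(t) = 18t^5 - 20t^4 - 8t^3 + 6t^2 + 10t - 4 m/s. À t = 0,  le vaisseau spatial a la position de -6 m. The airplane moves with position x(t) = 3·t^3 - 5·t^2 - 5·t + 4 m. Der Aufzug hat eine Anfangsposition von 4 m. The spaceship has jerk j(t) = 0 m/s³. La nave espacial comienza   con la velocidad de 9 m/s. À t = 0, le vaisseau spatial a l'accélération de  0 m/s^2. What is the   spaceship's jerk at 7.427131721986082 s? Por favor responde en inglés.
We have jerk j(t) = 0. Substituting t = 7.427131721986082: j(7.427131721986082) = 0.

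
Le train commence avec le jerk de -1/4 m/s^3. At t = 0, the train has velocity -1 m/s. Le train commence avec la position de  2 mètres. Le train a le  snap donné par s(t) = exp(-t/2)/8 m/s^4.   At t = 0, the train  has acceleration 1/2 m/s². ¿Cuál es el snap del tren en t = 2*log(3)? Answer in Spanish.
De la ecuación del snap s(t) = exp(-t/2)/8, sustituimos t = 2*log(3) para obtener s = 1/24.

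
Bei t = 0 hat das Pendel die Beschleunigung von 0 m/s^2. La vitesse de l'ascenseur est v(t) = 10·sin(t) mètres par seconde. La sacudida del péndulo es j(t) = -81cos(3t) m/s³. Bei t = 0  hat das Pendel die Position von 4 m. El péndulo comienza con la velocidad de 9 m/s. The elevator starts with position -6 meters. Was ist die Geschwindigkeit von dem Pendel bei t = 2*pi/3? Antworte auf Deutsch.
Wir müssen die Stammfunktion unserer Gleichung für den Ruck j(t) = -81·cos(3·t) 2-mal finden. Die Stammfunktion von dem Ruck ist die Beschleunigung. Mit a(0) = 0 erhalten wir a(t) = -27·sin(3·t). Mit ∫a(t)dt und Anwendung von v(0) = 9, finden wir v(t) = 9·cos(3·t). Aus der Gleichung für die Geschwindigkeit v(t) = 9·cos(3·t), setzen wir t = 2*pi/3 ein und erhalten v = 9.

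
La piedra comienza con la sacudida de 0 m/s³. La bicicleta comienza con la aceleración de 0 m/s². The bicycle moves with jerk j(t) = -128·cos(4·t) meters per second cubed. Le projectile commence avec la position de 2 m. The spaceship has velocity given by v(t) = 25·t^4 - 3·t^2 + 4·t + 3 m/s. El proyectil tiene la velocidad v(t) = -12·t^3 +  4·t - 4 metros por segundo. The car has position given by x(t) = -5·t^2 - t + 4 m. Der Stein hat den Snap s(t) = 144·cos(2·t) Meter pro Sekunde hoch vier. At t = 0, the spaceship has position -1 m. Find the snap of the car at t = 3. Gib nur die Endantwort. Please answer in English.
At t = 3, s = 0.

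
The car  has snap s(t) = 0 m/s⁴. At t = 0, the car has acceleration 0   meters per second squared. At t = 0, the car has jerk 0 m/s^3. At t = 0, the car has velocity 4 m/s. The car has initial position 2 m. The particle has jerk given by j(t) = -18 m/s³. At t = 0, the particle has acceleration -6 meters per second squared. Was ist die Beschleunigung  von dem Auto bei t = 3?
Um dies zu lösen, müssen wir 2 Stammfunktionen unserer Gleichung für den Snap s(t) = 0 finden. Das Integral von dem Snap ist der Ruck. Mit j(0) = 0 erhalten wir j(t) = 0. Durch Integration von dem Ruck und Verwendung der Anfangsbedingung a(0) = 0, erhalten wir a(t) = 0. Mit a(t) = 0 und Einsetzen von t = 3, finden wir a = 0.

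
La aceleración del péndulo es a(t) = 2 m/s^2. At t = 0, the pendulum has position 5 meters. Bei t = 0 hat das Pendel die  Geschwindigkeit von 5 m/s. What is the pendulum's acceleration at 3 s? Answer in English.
Using a(t) = 2 and substituting t = 3, we find a = 2.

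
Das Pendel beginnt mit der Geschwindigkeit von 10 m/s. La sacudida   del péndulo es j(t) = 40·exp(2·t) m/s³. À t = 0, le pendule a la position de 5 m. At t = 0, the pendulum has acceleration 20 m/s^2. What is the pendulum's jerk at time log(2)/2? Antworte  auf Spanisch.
De la ecuación de la sacudida j(t) = 40·exp(2·t), sustituimos t = log(2)/2 para obtener j = 80.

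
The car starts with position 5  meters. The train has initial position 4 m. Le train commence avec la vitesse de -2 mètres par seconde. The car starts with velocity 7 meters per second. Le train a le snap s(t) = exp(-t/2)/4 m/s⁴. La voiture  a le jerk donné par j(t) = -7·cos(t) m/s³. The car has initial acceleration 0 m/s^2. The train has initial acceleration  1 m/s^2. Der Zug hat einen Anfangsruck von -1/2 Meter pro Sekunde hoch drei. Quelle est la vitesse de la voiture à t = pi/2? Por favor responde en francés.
Pour résoudre ceci, nous devons prendre 2 primitives de notre équation du jerk j(t) = -7·cos(t). La primitive du jerk, avec a(0) = 0, donne l'accélération: a(t) = -7·sin(t). En intégrant l'accélération et en utilisant la condition initiale v(0) = 7, nous obtenons v(t) = 7·cos(t). De l'équation de la vitesse v(t) = 7·cos(t), nous substituons t = pi/2 pour obtenir v = 0.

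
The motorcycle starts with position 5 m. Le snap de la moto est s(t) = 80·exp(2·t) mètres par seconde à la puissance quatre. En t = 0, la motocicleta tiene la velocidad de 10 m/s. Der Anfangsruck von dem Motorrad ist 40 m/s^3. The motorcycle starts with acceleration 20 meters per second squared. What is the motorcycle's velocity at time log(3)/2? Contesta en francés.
Pour résoudre ceci, nous devons prendre 3 intégrales de notre équation du snap s(t) = 80·exp(2·t). En intégrant le snap et en utilisant la condition initiale j(0) = 40, nous obtenons j(t) = 40·exp(2·t). En prenant ∫j(t)dt et en appliquant a(0) = 20, nous trouvons a(t) = 20·exp(2·t). La primitive de l'accélération, avec v(0) = 10, donne la vitesse: v(t) = 10·exp(2·t). Nous avons la vitesse v(t) = 10·exp(2·t). En substituant t = log(3)/2: v(log(3)/2) = 30.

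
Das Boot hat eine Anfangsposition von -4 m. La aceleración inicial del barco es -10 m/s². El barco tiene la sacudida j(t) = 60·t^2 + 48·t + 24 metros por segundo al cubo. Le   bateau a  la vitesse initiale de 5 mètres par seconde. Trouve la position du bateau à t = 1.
Pour résoudre ceci, nous devons prendre 3 intégrales de notre équation du jerk j(t) = 60·t^2 + 48·t + 24. L'intégrale du jerk est l'accélération. En utilisant a(0) = -10, nous obtenons a(t) = 20·t^3 + 24·t^2 + 24·t - 10. En intégrant l'accélération et en utilisant la condition initiale v(0) = 5, nous obtenons v(t) = 5·t^4 + 8·t^3 + 12·t^2 - 10·t + 5. En intégrant la vitesse et en utilisant la condition initiale x(0) = -4, nous obtenons x(t) = t^5 + 2·t^4 + 4·t^3 - 5·t^2 + 5·t - 4. De l'équation de la position x(t) = t^5 + 2·t^4 + 4·t^3 - 5·t^2 + 5·t - 4, nous substituons t = 1 pour obtenir x = 3.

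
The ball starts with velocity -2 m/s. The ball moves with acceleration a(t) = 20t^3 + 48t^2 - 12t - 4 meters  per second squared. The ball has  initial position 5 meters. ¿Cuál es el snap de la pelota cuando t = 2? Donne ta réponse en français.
En partant de l'accélération a(t) = 20·t^3 + 48·t^2 - 12·t - 4, nous prenons 2 dérivées. La dérivée de l'accélération donne le jerk: j(t) = 60·t^2 + 96·t - 12. La dérivée du jerk donne le snap: s(t) = 120·t + 96. En utilisant s(t) = 120·t + 96 et en substituant t = 2, nous trouvons s = 336.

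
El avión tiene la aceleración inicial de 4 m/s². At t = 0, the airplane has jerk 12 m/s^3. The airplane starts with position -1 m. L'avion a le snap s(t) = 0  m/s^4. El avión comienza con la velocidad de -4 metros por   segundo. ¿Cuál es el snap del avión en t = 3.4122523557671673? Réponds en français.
De l'équation du snap s(t) = 0, nous substituons t = 3.4122523557671673 pour obtenir s = 0.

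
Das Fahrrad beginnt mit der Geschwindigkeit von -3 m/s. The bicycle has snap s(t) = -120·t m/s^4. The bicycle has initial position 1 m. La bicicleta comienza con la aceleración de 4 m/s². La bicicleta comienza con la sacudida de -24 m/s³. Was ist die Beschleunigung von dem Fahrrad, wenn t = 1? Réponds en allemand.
Ausgehend von dem Snap s(t) = -120·t, nehmen wir 2 Stammfunktionen. Mit ∫s(t)dt und Anwendung von j(0) = -24, finden wir j(t) = -60·t^2 - 24. Mit ∫j(t)dt und Anwendung von a(0) = 4, finden wir a(t) = -20·t^3 - 24·t + 4. Aus der Gleichung für die Beschleunigung a(t) = -20·t^3 - 24·t + 4, setzen wir t = 1 ein und erhalten a = -40.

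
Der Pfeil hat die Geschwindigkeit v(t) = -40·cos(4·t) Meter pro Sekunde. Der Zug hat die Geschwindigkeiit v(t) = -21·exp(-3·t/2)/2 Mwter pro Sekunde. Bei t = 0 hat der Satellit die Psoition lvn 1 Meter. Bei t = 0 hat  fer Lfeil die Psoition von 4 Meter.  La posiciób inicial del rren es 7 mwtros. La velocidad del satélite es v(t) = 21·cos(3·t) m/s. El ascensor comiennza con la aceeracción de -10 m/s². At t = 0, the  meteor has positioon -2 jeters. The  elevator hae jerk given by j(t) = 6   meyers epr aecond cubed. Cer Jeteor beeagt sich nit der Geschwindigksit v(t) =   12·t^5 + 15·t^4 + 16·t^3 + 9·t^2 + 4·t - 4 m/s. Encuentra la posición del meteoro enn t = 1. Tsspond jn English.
To solve this, we need to take 1 integral of our velocity equation v(t) = 12·t^5 + 15·t^4 + 16·t^3 + 9·t^2 + 4·t - 4. The antiderivative of velocity, with x(0) = -2, gives position: x(t) = 2·t^6 + 3·t^5 + 4·t^4 + 3·t^3 + 2·t^2 - 4·t - 2. Using x(t) = 2·t^6 + 3·t^5 + 4·t^4 + 3·t^3 + 2·t^2 - 4·t - 2 and substituting t = 1, we find x = 8.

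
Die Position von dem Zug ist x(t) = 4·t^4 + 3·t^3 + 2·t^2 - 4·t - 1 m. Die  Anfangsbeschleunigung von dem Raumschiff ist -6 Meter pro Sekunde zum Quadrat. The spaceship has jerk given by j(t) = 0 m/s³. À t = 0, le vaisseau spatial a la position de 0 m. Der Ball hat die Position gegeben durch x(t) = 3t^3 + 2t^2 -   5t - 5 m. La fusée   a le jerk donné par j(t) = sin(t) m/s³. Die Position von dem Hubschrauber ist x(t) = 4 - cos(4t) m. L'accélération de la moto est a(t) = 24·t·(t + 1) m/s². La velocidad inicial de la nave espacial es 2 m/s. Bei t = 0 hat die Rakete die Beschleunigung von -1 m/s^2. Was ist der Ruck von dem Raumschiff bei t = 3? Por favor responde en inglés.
From the given jerk equation j(t) = 0, we substitute t = 3 to get j = 0.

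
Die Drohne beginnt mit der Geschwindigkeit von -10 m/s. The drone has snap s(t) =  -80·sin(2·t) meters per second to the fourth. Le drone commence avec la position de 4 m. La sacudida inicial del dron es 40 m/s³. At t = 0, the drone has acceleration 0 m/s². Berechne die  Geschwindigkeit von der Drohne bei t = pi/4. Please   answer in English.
We need to integrate our snap equation s(t) = -80·sin(2·t) 3 times. Taking ∫s(t)dt and applying j(0) = 40, we find j(t) = 40·cos(2·t). Finding the integral of j(t) and using a(0) = 0: a(t) = 20·sin(2·t). Taking ∫a(t)dt and applying v(0) = -10, we find v(t) = -10·cos(2·t). We have velocity v(t) = -10·cos(2·t). Substituting t = pi/4: v(pi/4) = 0.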